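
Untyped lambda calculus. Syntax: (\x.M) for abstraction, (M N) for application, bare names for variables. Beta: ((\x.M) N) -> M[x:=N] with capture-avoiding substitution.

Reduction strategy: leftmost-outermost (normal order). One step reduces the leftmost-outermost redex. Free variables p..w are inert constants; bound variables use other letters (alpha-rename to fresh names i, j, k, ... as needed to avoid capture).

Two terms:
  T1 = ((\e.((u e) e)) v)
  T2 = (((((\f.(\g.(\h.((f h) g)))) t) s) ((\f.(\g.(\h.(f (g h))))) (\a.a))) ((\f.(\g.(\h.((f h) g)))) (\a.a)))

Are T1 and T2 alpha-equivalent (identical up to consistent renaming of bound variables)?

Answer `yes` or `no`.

Term 1: ((\e.((u e) e)) v)
Term 2: (((((\f.(\g.(\h.((f h) g)))) t) s) ((\f.(\g.(\h.(f (g h))))) (\a.a))) ((\f.(\g.(\h.((f h) g)))) (\a.a)))
Alpha-equivalence: compare structure up to binder renaming.
Result: False

Answer: no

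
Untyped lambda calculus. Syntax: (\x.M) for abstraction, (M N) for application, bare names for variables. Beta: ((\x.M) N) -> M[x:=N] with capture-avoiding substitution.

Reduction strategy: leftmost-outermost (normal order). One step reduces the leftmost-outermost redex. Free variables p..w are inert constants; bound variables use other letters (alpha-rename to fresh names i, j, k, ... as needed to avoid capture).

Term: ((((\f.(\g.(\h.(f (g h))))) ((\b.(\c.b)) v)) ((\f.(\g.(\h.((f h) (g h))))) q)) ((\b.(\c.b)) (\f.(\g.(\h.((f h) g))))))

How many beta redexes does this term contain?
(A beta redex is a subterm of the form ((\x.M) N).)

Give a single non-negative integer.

Answer: 4

Derivation:
Term: ((((\f.(\g.(\h.(f (g h))))) ((\b.(\c.b)) v)) ((\f.(\g.(\h.((f h) (g h))))) q)) ((\b.(\c.b)) (\f.(\g.(\h.((f h) g))))))
  Redex: ((\f.(\g.(\h.(f (g h))))) ((\b.(\c.b)) v))
  Redex: ((\b.(\c.b)) v)
  Redex: ((\f.(\g.(\h.((f h) (g h))))) q)
  Redex: ((\b.(\c.b)) (\f.(\g.(\h.((f h) g)))))
Total redexes: 4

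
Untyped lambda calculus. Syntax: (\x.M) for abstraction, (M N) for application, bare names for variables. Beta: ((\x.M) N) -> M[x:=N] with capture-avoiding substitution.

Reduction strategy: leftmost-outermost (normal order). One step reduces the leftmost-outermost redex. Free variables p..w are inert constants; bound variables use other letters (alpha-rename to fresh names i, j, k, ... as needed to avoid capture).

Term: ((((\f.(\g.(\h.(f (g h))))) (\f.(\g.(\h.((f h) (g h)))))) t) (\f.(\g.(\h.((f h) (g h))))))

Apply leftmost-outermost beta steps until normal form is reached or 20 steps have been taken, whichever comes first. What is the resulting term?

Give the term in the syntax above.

Step 0: ((((\f.(\g.(\h.(f (g h))))) (\f.(\g.(\h.((f h) (g h)))))) t) (\f.(\g.(\h.((f h) (g h))))))
Step 1: (((\g.(\h.((\f.(\g.(\h.((f h) (g h))))) (g h)))) t) (\f.(\g.(\h.((f h) (g h))))))
Step 2: ((\h.((\f.(\g.(\h.((f h) (g h))))) (t h))) (\f.(\g.(\h.((f h) (g h))))))
Step 3: ((\f.(\g.(\h.((f h) (g h))))) (t (\f.(\g.(\h.((f h) (g h)))))))
Step 4: (\g.(\h.(((t (\f.(\g.(\h.((f h) (g h)))))) h) (g h))))

Answer: (\g.(\h.(((t (\f.(\g.(\h.((f h) (g h)))))) h) (g h))))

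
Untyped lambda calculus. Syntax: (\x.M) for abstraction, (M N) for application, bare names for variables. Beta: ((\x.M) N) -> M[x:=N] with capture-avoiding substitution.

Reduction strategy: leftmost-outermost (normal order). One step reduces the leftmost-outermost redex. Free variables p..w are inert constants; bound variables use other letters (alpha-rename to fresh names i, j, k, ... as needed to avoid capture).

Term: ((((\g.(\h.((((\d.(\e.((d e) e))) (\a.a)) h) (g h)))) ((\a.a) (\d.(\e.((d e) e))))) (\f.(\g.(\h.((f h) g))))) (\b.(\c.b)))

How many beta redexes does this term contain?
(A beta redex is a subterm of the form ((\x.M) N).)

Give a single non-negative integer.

Answer: 3

Derivation:
Term: ((((\g.(\h.((((\d.(\e.((d e) e))) (\a.a)) h) (g h)))) ((\a.a) (\d.(\e.((d e) e))))) (\f.(\g.(\h.((f h) g))))) (\b.(\c.b)))
  Redex: ((\g.(\h.((((\d.(\e.((d e) e))) (\a.a)) h) (g h)))) ((\a.a) (\d.(\e.((d e) e)))))
  Redex: ((\d.(\e.((d e) e))) (\a.a))
  Redex: ((\a.a) (\d.(\e.((d e) e))))
Total redexes: 3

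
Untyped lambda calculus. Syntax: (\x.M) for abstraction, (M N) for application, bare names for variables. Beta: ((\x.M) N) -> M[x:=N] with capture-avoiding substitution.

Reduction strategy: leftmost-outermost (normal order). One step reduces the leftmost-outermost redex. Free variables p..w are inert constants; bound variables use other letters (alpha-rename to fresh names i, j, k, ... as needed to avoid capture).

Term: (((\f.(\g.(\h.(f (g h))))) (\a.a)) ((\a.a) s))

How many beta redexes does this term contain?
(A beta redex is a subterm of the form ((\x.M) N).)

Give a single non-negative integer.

Answer: 2

Derivation:
Term: (((\f.(\g.(\h.(f (g h))))) (\a.a)) ((\a.a) s))
  Redex: ((\f.(\g.(\h.(f (g h))))) (\a.a))
  Redex: ((\a.a) s)
Total redexes: 2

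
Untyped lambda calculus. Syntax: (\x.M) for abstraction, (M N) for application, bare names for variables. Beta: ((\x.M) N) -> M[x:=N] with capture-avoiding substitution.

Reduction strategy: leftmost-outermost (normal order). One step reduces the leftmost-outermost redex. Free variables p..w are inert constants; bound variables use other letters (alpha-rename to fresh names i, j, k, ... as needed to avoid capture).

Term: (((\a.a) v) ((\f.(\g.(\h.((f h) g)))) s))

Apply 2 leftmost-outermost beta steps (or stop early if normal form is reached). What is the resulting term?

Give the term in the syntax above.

Answer: (v (\g.(\h.((s h) g))))

Derivation:
Step 0: (((\a.a) v) ((\f.(\g.(\h.((f h) g)))) s))
Step 1: (v ((\f.(\g.(\h.((f h) g)))) s))
Step 2: (v (\g.(\h.((s h) g))))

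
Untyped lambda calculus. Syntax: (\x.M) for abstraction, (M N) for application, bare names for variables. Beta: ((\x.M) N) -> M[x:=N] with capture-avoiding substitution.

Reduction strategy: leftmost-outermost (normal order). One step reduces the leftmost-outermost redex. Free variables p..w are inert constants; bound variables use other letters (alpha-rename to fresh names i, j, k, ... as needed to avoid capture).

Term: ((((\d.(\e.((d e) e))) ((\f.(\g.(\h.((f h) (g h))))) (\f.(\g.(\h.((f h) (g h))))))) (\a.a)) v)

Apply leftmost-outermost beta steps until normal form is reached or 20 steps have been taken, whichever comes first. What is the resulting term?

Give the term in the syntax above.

Answer: (v v)

Derivation:
Step 0: ((((\d.(\e.((d e) e))) ((\f.(\g.(\h.((f h) (g h))))) (\f.(\g.(\h.((f h) (g h))))))) (\a.a)) v)
Step 1: (((\e.((((\f.(\g.(\h.((f h) (g h))))) (\f.(\g.(\h.((f h) (g h)))))) e) e)) (\a.a)) v)
Step 2: (((((\f.(\g.(\h.((f h) (g h))))) (\f.(\g.(\h.((f h) (g h)))))) (\a.a)) (\a.a)) v)
Step 3: ((((\g.(\h.(((\f.(\g.(\h.((f h) (g h))))) h) (g h)))) (\a.a)) (\a.a)) v)
Step 4: (((\h.(((\f.(\g.(\h.((f h) (g h))))) h) ((\a.a) h))) (\a.a)) v)
Step 5: ((((\f.(\g.(\h.((f h) (g h))))) (\a.a)) ((\a.a) (\a.a))) v)
Step 6: (((\g.(\h.(((\a.a) h) (g h)))) ((\a.a) (\a.a))) v)
Step 7: ((\h.(((\a.a) h) (((\a.a) (\a.a)) h))) v)
Step 8: (((\a.a) v) (((\a.a) (\a.a)) v))
Step 9: (v (((\a.a) (\a.a)) v))
Step 10: (v ((\a.a) v))
Step 11: (v v)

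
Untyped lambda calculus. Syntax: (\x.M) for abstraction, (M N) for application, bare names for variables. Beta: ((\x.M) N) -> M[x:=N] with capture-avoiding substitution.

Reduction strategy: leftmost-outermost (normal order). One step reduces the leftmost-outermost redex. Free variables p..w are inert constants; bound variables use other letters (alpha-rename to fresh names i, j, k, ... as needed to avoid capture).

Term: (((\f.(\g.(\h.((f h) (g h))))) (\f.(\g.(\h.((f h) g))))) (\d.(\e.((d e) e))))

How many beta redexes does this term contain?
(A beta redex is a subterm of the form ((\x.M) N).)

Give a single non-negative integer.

Answer: 1

Derivation:
Term: (((\f.(\g.(\h.((f h) (g h))))) (\f.(\g.(\h.((f h) g))))) (\d.(\e.((d e) e))))
  Redex: ((\f.(\g.(\h.((f h) (g h))))) (\f.(\g.(\h.((f h) g)))))
Total redexes: 1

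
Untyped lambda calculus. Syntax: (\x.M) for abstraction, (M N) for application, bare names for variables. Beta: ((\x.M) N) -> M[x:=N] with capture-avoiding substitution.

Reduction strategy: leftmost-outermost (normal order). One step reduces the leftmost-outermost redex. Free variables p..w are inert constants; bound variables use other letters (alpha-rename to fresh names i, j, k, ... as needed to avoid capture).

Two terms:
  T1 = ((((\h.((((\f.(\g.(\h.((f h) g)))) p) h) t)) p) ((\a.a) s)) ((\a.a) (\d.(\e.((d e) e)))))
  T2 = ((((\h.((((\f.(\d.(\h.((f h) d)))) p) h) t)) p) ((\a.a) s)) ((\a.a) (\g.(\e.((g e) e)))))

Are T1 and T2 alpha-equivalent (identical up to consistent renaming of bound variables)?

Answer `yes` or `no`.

Term 1: ((((\h.((((\f.(\g.(\h.((f h) g)))) p) h) t)) p) ((\a.a) s)) ((\a.a) (\d.(\e.((d e) e)))))
Term 2: ((((\h.((((\f.(\d.(\h.((f h) d)))) p) h) t)) p) ((\a.a) s)) ((\a.a) (\g.(\e.((g e) e)))))
Alpha-equivalence: compare structure up to binder renaming.
Result: True

Answer: yes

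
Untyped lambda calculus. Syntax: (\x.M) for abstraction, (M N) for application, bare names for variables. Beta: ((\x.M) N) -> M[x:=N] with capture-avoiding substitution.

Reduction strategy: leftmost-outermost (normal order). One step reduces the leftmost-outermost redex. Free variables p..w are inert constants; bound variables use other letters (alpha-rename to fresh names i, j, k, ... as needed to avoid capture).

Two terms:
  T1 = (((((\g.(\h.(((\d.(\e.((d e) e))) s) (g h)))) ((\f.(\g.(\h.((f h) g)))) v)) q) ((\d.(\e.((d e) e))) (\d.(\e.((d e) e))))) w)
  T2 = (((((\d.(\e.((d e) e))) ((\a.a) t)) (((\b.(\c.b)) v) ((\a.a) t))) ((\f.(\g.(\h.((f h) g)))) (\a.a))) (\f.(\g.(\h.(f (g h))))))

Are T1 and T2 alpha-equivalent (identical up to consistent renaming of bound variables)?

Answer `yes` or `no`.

Term 1: (((((\g.(\h.(((\d.(\e.((d e) e))) s) (g h)))) ((\f.(\g.(\h.((f h) g)))) v)) q) ((\d.(\e.((d e) e))) (\d.(\e.((d e) e))))) w)
Term 2: (((((\d.(\e.((d e) e))) ((\a.a) t)) (((\b.(\c.b)) v) ((\a.a) t))) ((\f.(\g.(\h.((f h) g)))) (\a.a))) (\f.(\g.(\h.(f (g h))))))
Alpha-equivalence: compare structure up to binder renaming.
Result: False

Answer: no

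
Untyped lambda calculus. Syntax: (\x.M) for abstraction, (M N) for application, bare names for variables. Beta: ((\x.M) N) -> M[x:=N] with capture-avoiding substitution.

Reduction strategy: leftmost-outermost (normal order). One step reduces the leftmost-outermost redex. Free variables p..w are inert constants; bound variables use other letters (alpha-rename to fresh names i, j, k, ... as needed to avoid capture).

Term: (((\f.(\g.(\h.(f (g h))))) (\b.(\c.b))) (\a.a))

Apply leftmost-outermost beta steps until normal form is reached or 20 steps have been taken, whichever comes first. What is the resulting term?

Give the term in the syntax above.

Step 0: (((\f.(\g.(\h.(f (g h))))) (\b.(\c.b))) (\a.a))
Step 1: ((\g.(\h.((\b.(\c.b)) (g h)))) (\a.a))
Step 2: (\h.((\b.(\c.b)) ((\a.a) h)))
Step 3: (\h.(\c.((\a.a) h)))
Step 4: (\h.(\c.h))

Answer: (\h.(\c.h))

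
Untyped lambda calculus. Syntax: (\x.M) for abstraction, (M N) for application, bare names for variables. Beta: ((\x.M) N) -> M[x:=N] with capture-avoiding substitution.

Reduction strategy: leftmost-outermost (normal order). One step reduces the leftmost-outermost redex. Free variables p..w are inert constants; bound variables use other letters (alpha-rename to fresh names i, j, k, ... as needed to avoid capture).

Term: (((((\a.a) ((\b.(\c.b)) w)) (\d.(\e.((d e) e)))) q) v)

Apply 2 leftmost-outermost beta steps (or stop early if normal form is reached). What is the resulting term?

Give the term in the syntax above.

Step 0: (((((\a.a) ((\b.(\c.b)) w)) (\d.(\e.((d e) e)))) q) v)
Step 1: (((((\b.(\c.b)) w) (\d.(\e.((d e) e)))) q) v)
Step 2: ((((\c.w) (\d.(\e.((d e) e)))) q) v)

Answer: ((((\c.w) (\d.(\e.((d e) e)))) q) v)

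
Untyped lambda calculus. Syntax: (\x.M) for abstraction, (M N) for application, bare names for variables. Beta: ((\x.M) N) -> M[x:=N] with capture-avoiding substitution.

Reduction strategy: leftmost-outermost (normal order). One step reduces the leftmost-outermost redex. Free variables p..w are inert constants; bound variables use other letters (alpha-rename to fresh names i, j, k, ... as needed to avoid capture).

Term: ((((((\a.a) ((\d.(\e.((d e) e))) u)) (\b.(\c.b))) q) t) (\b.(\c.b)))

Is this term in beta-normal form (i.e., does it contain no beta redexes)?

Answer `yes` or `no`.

Term: ((((((\a.a) ((\d.(\e.((d e) e))) u)) (\b.(\c.b))) q) t) (\b.(\c.b)))
Found 2 beta redex(es).

Answer: no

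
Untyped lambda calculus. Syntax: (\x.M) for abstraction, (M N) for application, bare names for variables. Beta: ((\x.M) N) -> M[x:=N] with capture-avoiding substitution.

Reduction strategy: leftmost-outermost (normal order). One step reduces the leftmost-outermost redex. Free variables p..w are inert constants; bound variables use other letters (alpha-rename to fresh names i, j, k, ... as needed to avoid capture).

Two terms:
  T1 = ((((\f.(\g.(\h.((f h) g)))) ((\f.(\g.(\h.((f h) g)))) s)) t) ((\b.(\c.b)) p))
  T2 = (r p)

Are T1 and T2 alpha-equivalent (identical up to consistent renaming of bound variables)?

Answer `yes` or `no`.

Answer: no

Derivation:
Term 1: ((((\f.(\g.(\h.((f h) g)))) ((\f.(\g.(\h.((f h) g)))) s)) t) ((\b.(\c.b)) p))
Term 2: (r p)
Alpha-equivalence: compare structure up to binder renaming.
Result: False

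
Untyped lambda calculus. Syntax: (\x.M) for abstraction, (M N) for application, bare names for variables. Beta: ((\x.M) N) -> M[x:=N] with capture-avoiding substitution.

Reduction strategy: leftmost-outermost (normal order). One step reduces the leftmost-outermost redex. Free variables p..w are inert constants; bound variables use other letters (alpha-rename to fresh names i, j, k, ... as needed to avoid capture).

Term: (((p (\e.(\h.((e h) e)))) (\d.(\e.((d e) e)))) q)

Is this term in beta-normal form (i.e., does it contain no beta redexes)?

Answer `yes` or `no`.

Term: (((p (\e.(\h.((e h) e)))) (\d.(\e.((d e) e)))) q)
No beta redexes found.

Answer: yes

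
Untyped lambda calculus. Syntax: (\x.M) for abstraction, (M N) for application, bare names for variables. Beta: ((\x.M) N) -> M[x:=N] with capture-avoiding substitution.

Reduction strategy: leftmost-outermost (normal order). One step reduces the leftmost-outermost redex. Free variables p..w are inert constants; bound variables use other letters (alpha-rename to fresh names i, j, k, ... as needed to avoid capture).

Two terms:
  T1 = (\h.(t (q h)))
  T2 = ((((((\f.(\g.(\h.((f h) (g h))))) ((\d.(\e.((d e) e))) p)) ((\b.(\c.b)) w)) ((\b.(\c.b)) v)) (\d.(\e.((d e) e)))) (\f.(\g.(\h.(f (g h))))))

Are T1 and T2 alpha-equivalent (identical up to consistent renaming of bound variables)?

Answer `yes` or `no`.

Answer: no

Derivation:
Term 1: (\h.(t (q h)))
Term 2: ((((((\f.(\g.(\h.((f h) (g h))))) ((\d.(\e.((d e) e))) p)) ((\b.(\c.b)) w)) ((\b.(\c.b)) v)) (\d.(\e.((d e) e)))) (\f.(\g.(\h.(f (g h))))))
Alpha-equivalence: compare structure up to binder renaming.
Result: False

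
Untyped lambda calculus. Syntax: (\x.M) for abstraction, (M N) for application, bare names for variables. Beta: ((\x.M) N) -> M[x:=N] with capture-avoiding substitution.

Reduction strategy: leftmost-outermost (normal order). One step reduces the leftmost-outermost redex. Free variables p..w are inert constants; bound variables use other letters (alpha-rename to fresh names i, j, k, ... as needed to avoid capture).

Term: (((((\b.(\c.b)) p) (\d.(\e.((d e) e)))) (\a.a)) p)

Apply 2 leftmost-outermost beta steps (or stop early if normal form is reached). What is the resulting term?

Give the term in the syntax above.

Step 0: (((((\b.(\c.b)) p) (\d.(\e.((d e) e)))) (\a.a)) p)
Step 1: ((((\c.p) (\d.(\e.((d e) e)))) (\a.a)) p)
Step 2: ((p (\a.a)) p)

Answer: ((p (\a.a)) p)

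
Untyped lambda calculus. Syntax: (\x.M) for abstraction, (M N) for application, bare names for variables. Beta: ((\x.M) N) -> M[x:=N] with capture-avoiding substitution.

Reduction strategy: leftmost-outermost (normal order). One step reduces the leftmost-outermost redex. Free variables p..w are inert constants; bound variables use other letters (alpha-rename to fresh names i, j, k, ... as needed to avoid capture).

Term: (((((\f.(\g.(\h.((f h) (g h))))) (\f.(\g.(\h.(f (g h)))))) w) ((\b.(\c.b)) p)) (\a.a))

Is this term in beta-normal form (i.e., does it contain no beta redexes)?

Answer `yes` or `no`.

Answer: no

Derivation:
Term: (((((\f.(\g.(\h.((f h) (g h))))) (\f.(\g.(\h.(f (g h)))))) w) ((\b.(\c.b)) p)) (\a.a))
Found 2 beta redex(es).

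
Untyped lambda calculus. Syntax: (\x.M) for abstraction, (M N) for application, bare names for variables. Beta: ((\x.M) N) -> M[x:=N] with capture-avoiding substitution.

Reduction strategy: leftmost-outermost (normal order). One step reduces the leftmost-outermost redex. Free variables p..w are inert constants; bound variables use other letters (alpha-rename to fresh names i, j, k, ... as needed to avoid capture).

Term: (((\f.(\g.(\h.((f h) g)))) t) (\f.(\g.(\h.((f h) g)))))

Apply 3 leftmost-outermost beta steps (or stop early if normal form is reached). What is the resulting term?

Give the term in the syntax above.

Answer: (\h.((t h) (\f.(\g.(\h.((f h) g))))))

Derivation:
Step 0: (((\f.(\g.(\h.((f h) g)))) t) (\f.(\g.(\h.((f h) g)))))
Step 1: ((\g.(\h.((t h) g))) (\f.(\g.(\h.((f h) g)))))
Step 2: (\h.((t h) (\f.(\g.(\h.((f h) g))))))
Step 3: (normal form reached)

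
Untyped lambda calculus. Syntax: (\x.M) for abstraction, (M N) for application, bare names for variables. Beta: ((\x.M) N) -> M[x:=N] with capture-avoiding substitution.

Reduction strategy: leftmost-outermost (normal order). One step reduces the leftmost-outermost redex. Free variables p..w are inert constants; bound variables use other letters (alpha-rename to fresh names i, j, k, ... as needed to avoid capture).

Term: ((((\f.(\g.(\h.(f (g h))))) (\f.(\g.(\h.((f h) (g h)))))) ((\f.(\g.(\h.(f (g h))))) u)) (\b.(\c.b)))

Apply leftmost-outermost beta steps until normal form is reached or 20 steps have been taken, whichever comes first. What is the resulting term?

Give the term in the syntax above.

Answer: (\g.(\h.((u (\c.h)) (g h))))

Derivation:
Step 0: ((((\f.(\g.(\h.(f (g h))))) (\f.(\g.(\h.((f h) (g h)))))) ((\f.(\g.(\h.(f (g h))))) u)) (\b.(\c.b)))
Step 1: (((\g.(\h.((\f.(\g.(\h.((f h) (g h))))) (g h)))) ((\f.(\g.(\h.(f (g h))))) u)) (\b.(\c.b)))
Step 2: ((\h.((\f.(\g.(\h.((f h) (g h))))) (((\f.(\g.(\h.(f (g h))))) u) h))) (\b.(\c.b)))
Step 3: ((\f.(\g.(\h.((f h) (g h))))) (((\f.(\g.(\h.(f (g h))))) u) (\b.(\c.b))))
Step 4: (\g.(\h.(((((\f.(\g.(\h.(f (g h))))) u) (\b.(\c.b))) h) (g h))))
Step 5: (\g.(\h.((((\g.(\h.(u (g h)))) (\b.(\c.b))) h) (g h))))
Step 6: (\g.(\h.(((\h.(u ((\b.(\c.b)) h))) h) (g h))))
Step 7: (\g.(\h.((u ((\b.(\c.b)) h)) (g h))))
Step 8: (\g.(\h.((u (\c.h)) (g h))))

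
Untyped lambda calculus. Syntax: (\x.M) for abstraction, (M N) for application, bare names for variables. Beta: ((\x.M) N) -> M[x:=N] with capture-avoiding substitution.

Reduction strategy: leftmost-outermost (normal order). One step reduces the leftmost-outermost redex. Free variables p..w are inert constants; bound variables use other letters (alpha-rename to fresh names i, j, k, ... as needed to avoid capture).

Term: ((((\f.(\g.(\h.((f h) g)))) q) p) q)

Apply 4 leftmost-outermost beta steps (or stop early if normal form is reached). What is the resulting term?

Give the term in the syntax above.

Step 0: ((((\f.(\g.(\h.((f h) g)))) q) p) q)
Step 1: (((\g.(\h.((q h) g))) p) q)
Step 2: ((\h.((q h) p)) q)
Step 3: ((q q) p)
Step 4: (normal form reached)

Answer: ((q q) p)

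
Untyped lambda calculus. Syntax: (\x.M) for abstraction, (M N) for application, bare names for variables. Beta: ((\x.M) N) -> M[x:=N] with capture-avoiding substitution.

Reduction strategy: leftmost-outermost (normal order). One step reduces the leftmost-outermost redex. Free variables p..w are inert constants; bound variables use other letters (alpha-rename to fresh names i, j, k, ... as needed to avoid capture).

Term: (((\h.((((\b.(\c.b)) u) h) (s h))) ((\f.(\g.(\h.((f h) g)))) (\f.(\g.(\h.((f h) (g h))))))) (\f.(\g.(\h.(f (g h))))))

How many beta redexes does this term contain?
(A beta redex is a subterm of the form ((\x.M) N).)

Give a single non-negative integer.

Answer: 3

Derivation:
Term: (((\h.((((\b.(\c.b)) u) h) (s h))) ((\f.(\g.(\h.((f h) g)))) (\f.(\g.(\h.((f h) (g h))))))) (\f.(\g.(\h.(f (g h))))))
  Redex: ((\h.((((\b.(\c.b)) u) h) (s h))) ((\f.(\g.(\h.((f h) g)))) (\f.(\g.(\h.((f h) (g h)))))))
  Redex: ((\b.(\c.b)) u)
  Redex: ((\f.(\g.(\h.((f h) g)))) (\f.(\g.(\h.((f h) (g h))))))
Total redexes: 3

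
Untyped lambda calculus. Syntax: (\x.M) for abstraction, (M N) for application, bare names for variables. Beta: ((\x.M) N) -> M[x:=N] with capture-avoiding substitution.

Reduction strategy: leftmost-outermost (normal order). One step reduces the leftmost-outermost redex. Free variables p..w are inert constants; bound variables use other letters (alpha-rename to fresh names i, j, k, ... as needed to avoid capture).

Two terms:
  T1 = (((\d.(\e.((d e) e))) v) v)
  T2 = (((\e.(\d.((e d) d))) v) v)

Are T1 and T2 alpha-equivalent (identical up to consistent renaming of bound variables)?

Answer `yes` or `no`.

Answer: yes

Derivation:
Term 1: (((\d.(\e.((d e) e))) v) v)
Term 2: (((\e.(\d.((e d) d))) v) v)
Alpha-equivalence: compare structure up to binder renaming.
Result: True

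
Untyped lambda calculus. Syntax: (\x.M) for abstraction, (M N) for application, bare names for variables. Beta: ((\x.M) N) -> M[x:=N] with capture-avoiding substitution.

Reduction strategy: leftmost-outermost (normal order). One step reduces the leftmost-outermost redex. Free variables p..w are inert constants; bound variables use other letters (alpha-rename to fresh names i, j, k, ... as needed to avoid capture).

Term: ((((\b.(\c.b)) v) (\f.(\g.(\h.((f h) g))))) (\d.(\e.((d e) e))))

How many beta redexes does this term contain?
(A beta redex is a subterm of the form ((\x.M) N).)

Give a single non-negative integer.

Term: ((((\b.(\c.b)) v) (\f.(\g.(\h.((f h) g))))) (\d.(\e.((d e) e))))
  Redex: ((\b.(\c.b)) v)
Total redexes: 1

Answer: 1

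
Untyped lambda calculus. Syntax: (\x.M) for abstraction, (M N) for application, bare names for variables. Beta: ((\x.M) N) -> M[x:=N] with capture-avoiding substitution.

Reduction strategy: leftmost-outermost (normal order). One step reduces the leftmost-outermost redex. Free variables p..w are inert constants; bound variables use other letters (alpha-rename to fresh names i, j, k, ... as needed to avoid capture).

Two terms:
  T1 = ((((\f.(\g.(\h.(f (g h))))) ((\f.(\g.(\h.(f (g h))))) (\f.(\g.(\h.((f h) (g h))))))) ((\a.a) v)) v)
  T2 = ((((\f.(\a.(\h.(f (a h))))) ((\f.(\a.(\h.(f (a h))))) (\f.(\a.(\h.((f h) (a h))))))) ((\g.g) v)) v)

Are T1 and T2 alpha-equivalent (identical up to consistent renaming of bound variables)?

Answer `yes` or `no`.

Answer: yes

Derivation:
Term 1: ((((\f.(\g.(\h.(f (g h))))) ((\f.(\g.(\h.(f (g h))))) (\f.(\g.(\h.((f h) (g h))))))) ((\a.a) v)) v)
Term 2: ((((\f.(\a.(\h.(f (a h))))) ((\f.(\a.(\h.(f (a h))))) (\f.(\a.(\h.((f h) (a h))))))) ((\g.g) v)) v)
Alpha-equivalence: compare structure up to binder renaming.
Result: True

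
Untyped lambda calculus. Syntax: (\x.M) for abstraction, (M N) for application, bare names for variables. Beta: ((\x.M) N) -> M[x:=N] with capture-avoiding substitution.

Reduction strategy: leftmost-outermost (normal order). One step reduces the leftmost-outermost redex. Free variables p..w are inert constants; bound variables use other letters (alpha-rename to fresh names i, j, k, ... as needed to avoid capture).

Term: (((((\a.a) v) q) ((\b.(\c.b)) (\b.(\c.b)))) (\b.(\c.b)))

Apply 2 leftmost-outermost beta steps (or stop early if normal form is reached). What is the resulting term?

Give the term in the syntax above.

Step 0: (((((\a.a) v) q) ((\b.(\c.b)) (\b.(\c.b)))) (\b.(\c.b)))
Step 1: (((v q) ((\b.(\c.b)) (\b.(\c.b)))) (\b.(\c.b)))
Step 2: (((v q) (\c.(\b.(\c.b)))) (\b.(\c.b)))

Answer: (((v q) (\c.(\b.(\c.b)))) (\b.(\c.b)))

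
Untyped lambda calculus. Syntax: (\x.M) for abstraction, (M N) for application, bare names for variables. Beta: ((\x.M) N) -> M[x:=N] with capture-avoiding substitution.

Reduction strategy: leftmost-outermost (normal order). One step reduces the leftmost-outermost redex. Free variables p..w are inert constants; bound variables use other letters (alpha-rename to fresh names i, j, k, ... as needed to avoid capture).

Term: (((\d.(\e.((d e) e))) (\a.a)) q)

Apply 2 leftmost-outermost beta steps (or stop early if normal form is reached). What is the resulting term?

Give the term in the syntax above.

Step 0: (((\d.(\e.((d e) e))) (\a.a)) q)
Step 1: ((\e.(((\a.a) e) e)) q)
Step 2: (((\a.a) q) q)

Answer: (((\a.a) q) q)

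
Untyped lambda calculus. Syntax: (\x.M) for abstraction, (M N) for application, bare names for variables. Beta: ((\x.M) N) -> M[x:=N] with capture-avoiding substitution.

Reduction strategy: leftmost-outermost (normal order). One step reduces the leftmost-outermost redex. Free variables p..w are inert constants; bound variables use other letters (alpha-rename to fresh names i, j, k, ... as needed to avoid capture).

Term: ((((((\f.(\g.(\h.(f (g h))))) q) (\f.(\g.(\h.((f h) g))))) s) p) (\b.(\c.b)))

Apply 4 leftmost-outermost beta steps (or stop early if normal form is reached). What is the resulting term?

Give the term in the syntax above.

Step 0: ((((((\f.(\g.(\h.(f (g h))))) q) (\f.(\g.(\h.((f h) g))))) s) p) (\b.(\c.b)))
Step 1: (((((\g.(\h.(q (g h)))) (\f.(\g.(\h.((f h) g))))) s) p) (\b.(\c.b)))
Step 2: ((((\h.(q ((\f.(\g.(\h.((f h) g)))) h))) s) p) (\b.(\c.b)))
Step 3: (((q ((\f.(\g.(\h.((f h) g)))) s)) p) (\b.(\c.b)))
Step 4: (((q (\g.(\h.((s h) g)))) p) (\b.(\c.b)))

Answer: (((q (\g.(\h.((s h) g)))) p) (\b.(\c.b)))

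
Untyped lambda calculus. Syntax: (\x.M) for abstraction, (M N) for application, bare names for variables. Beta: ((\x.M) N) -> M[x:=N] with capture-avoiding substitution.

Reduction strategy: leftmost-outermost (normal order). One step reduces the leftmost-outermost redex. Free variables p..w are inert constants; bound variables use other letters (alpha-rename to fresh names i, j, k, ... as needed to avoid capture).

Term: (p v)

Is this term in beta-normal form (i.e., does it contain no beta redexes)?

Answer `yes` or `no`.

Term: (p v)
No beta redexes found.

Answer: yes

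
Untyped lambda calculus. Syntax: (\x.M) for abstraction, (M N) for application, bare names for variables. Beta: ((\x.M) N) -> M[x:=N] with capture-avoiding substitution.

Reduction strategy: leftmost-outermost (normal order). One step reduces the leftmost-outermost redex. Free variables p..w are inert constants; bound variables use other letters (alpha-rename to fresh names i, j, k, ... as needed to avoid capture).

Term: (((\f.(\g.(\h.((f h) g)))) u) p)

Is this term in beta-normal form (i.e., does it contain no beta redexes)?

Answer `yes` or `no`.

Answer: no

Derivation:
Term: (((\f.(\g.(\h.((f h) g)))) u) p)
Found 1 beta redex(es).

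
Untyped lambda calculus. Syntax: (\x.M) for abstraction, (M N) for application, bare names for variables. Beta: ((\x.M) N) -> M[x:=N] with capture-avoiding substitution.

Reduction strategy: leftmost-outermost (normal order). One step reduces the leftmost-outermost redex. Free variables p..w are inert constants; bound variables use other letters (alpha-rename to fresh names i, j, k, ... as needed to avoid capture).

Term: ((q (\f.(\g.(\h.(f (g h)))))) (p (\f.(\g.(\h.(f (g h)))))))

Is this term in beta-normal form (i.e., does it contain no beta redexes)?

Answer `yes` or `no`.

Answer: yes

Derivation:
Term: ((q (\f.(\g.(\h.(f (g h)))))) (p (\f.(\g.(\h.(f (g h)))))))
No beta redexes found.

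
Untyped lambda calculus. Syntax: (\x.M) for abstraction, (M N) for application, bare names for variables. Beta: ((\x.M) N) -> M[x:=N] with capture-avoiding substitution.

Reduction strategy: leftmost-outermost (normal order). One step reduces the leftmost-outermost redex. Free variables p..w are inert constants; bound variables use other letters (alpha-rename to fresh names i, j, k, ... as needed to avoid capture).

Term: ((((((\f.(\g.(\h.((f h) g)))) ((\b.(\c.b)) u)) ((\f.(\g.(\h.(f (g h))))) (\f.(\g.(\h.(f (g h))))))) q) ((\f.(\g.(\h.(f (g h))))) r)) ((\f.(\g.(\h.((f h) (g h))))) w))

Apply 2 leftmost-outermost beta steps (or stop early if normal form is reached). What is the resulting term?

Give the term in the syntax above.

Answer: ((((\h.((((\b.(\c.b)) u) h) ((\f.(\g.(\h.(f (g h))))) (\f.(\g.(\h.(f (g h)))))))) q) ((\f.(\g.(\h.(f (g h))))) r)) ((\f.(\g.(\h.((f h) (g h))))) w))

Derivation:
Step 0: ((((((\f.(\g.(\h.((f h) g)))) ((\b.(\c.b)) u)) ((\f.(\g.(\h.(f (g h))))) (\f.(\g.(\h.(f (g h))))))) q) ((\f.(\g.(\h.(f (g h))))) r)) ((\f.(\g.(\h.((f h) (g h))))) w))
Step 1: (((((\g.(\h.((((\b.(\c.b)) u) h) g))) ((\f.(\g.(\h.(f (g h))))) (\f.(\g.(\h.(f (g h))))))) q) ((\f.(\g.(\h.(f (g h))))) r)) ((\f.(\g.(\h.((f h) (g h))))) w))
Step 2: ((((\h.((((\b.(\c.b)) u) h) ((\f.(\g.(\h.(f (g h))))) (\f.(\g.(\h.(f (g h)))))))) q) ((\f.(\g.(\h.(f (g h))))) r)) ((\f.(\g.(\h.((f h) (g h))))) w))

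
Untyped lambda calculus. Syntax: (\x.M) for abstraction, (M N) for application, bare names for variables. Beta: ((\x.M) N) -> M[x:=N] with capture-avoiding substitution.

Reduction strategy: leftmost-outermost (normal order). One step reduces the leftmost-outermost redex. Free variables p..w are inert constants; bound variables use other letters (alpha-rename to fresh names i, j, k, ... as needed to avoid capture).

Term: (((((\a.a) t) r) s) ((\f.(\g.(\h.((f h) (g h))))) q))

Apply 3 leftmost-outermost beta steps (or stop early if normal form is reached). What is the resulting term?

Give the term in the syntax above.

Step 0: (((((\a.a) t) r) s) ((\f.(\g.(\h.((f h) (g h))))) q))
Step 1: (((t r) s) ((\f.(\g.(\h.((f h) (g h))))) q))
Step 2: (((t r) s) (\g.(\h.((q h) (g h)))))
Step 3: (normal form reached)

Answer: (((t r) s) (\g.(\h.((q h) (g h)))))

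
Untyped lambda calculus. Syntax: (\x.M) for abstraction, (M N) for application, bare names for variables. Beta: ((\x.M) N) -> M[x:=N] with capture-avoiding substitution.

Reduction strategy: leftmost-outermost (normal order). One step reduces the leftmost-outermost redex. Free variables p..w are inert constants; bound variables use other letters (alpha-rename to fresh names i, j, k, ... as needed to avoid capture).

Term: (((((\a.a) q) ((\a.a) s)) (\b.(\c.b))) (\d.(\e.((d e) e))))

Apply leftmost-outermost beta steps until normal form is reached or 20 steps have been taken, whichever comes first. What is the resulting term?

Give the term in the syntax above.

Answer: (((q s) (\b.(\c.b))) (\d.(\e.((d e) e))))

Derivation:
Step 0: (((((\a.a) q) ((\a.a) s)) (\b.(\c.b))) (\d.(\e.((d e) e))))
Step 1: (((q ((\a.a) s)) (\b.(\c.b))) (\d.(\e.((d e) e))))
Step 2: (((q s) (\b.(\c.b))) (\d.(\e.((d e) e))))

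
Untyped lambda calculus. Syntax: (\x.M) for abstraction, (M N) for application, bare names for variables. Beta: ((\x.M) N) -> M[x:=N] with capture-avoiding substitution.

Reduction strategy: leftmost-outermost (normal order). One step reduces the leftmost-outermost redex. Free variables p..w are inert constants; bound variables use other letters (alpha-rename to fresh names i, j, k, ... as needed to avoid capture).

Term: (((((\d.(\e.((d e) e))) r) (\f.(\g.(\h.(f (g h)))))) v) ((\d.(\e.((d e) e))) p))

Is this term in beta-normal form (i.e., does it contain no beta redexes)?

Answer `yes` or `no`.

Term: (((((\d.(\e.((d e) e))) r) (\f.(\g.(\h.(f (g h)))))) v) ((\d.(\e.((d e) e))) p))
Found 2 beta redex(es).

Answer: no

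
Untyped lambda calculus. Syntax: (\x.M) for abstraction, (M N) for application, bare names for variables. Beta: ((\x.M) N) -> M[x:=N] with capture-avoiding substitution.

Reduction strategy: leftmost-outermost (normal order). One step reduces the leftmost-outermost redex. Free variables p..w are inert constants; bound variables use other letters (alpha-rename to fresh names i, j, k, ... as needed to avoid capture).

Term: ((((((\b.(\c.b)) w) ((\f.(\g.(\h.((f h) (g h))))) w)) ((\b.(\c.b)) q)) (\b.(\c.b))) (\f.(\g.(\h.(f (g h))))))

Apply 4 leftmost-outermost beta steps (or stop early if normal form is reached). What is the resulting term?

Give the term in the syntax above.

Step 0: ((((((\b.(\c.b)) w) ((\f.(\g.(\h.((f h) (g h))))) w)) ((\b.(\c.b)) q)) (\b.(\c.b))) (\f.(\g.(\h.(f (g h))))))
Step 1: (((((\c.w) ((\f.(\g.(\h.((f h) (g h))))) w)) ((\b.(\c.b)) q)) (\b.(\c.b))) (\f.(\g.(\h.(f (g h))))))
Step 2: (((w ((\b.(\c.b)) q)) (\b.(\c.b))) (\f.(\g.(\h.(f (g h))))))
Step 3: (((w (\c.q)) (\b.(\c.b))) (\f.(\g.(\h.(f (g h))))))
Step 4: (normal form reached)

Answer: (((w (\c.q)) (\b.(\c.b))) (\f.(\g.(\h.(f (g h))))))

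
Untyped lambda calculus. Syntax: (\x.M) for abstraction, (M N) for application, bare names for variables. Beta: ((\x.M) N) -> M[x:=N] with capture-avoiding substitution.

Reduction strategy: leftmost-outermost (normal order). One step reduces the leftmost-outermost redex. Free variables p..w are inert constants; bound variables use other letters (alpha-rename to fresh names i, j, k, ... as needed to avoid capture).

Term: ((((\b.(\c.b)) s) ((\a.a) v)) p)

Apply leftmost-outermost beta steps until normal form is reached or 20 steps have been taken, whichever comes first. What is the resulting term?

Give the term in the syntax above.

Answer: (s p)

Derivation:
Step 0: ((((\b.(\c.b)) s) ((\a.a) v)) p)
Step 1: (((\c.s) ((\a.a) v)) p)
Step 2: (s p)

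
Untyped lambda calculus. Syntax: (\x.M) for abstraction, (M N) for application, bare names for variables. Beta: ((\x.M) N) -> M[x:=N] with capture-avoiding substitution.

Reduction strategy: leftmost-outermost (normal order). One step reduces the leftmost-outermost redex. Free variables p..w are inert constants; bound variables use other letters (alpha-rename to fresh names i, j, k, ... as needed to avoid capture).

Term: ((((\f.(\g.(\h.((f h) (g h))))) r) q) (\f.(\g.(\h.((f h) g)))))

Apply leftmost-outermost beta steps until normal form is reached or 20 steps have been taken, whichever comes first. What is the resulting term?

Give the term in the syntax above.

Answer: ((r (\f.(\g.(\h.((f h) g))))) (q (\f.(\g.(\h.((f h) g))))))

Derivation:
Step 0: ((((\f.(\g.(\h.((f h) (g h))))) r) q) (\f.(\g.(\h.((f h) g)))))
Step 1: (((\g.(\h.((r h) (g h)))) q) (\f.(\g.(\h.((f h) g)))))
Step 2: ((\h.((r h) (q h))) (\f.(\g.(\h.((f h) g)))))
Step 3: ((r (\f.(\g.(\h.((f h) g))))) (q (\f.(\g.(\h.((f h) g))))))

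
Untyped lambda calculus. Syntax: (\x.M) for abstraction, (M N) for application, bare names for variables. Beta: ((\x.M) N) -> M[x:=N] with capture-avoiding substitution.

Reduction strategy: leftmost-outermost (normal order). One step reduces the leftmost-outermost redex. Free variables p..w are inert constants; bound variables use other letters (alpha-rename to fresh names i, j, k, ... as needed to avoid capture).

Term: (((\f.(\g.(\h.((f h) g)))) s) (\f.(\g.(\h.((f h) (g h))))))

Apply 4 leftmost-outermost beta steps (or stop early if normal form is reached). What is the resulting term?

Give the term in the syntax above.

Step 0: (((\f.(\g.(\h.((f h) g)))) s) (\f.(\g.(\h.((f h) (g h))))))
Step 1: ((\g.(\h.((s h) g))) (\f.(\g.(\h.((f h) (g h))))))
Step 2: (\h.((s h) (\f.(\g.(\h.((f h) (g h)))))))
Step 3: (normal form reached)

Answer: (\h.((s h) (\f.(\g.(\h.((f h) (g h)))))))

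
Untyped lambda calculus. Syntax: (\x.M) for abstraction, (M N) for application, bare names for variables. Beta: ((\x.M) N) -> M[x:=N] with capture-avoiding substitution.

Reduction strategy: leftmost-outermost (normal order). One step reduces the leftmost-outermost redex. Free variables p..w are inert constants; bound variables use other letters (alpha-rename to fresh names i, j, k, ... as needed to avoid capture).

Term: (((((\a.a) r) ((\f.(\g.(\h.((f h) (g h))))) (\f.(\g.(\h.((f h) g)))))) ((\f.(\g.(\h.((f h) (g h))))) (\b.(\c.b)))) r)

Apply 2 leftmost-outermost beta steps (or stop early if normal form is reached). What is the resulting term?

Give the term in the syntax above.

Answer: (((r (\g.(\h.(((\f.(\g.(\h.((f h) g)))) h) (g h))))) ((\f.(\g.(\h.((f h) (g h))))) (\b.(\c.b)))) r)

Derivation:
Step 0: (((((\a.a) r) ((\f.(\g.(\h.((f h) (g h))))) (\f.(\g.(\h.((f h) g)))))) ((\f.(\g.(\h.((f h) (g h))))) (\b.(\c.b)))) r)
Step 1: (((r ((\f.(\g.(\h.((f h) (g h))))) (\f.(\g.(\h.((f h) g)))))) ((\f.(\g.(\h.((f h) (g h))))) (\b.(\c.b)))) r)
Step 2: (((r (\g.(\h.(((\f.(\g.(\h.((f h) g)))) h) (g h))))) ((\f.(\g.(\h.((f h) (g h))))) (\b.(\c.b)))) r)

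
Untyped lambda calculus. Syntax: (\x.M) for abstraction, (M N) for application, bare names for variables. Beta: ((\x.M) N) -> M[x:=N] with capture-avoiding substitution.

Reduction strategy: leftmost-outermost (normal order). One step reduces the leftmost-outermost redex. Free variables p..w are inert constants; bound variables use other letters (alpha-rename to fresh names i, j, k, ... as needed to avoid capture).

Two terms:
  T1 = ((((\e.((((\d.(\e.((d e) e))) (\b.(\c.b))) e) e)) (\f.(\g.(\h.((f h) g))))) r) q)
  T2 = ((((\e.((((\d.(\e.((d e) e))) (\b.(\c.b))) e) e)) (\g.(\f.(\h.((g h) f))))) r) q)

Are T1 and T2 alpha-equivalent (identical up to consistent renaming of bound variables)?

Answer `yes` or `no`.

Term 1: ((((\e.((((\d.(\e.((d e) e))) (\b.(\c.b))) e) e)) (\f.(\g.(\h.((f h) g))))) r) q)
Term 2: ((((\e.((((\d.(\e.((d e) e))) (\b.(\c.b))) e) e)) (\g.(\f.(\h.((g h) f))))) r) q)
Alpha-equivalence: compare structure up to binder renaming.
Result: True

Answer: yes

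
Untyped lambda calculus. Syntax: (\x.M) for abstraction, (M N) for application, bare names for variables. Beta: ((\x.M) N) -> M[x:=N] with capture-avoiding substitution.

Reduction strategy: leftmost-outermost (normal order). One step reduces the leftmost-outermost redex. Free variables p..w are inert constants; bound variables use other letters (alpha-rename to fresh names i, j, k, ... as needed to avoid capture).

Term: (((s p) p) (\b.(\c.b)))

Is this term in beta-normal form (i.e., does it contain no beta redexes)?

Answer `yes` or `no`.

Term: (((s p) p) (\b.(\c.b)))
No beta redexes found.

Answer: yes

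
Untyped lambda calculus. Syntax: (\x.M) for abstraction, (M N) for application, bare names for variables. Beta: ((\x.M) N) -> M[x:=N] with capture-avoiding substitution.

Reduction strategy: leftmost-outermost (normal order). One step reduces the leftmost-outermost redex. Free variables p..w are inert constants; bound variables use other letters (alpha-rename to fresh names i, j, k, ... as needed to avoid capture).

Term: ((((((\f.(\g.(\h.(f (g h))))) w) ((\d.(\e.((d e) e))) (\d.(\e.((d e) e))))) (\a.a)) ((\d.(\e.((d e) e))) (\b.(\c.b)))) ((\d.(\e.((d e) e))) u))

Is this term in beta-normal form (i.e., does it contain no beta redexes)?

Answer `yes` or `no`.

Answer: no

Derivation:
Term: ((((((\f.(\g.(\h.(f (g h))))) w) ((\d.(\e.((d e) e))) (\d.(\e.((d e) e))))) (\a.a)) ((\d.(\e.((d e) e))) (\b.(\c.b)))) ((\d.(\e.((d e) e))) u))
Found 4 beta redex(es).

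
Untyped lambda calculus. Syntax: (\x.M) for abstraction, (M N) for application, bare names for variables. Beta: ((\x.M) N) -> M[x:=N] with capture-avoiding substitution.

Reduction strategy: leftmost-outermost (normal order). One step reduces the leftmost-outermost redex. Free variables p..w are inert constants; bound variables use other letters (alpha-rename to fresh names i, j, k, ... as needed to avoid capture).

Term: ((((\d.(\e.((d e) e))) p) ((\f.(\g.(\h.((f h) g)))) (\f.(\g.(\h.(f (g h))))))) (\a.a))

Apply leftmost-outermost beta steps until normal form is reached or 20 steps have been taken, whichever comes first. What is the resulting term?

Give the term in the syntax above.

Answer: (((p (\g.(\h.(\i.(h (g i)))))) (\g.(\h.(\i.(h (g i)))))) (\a.a))

Derivation:
Step 0: ((((\d.(\e.((d e) e))) p) ((\f.(\g.(\h.((f h) g)))) (\f.(\g.(\h.(f (g h))))))) (\a.a))
Step 1: (((\e.((p e) e)) ((\f.(\g.(\h.((f h) g)))) (\f.(\g.(\h.(f (g h))))))) (\a.a))
Step 2: (((p ((\f.(\g.(\h.((f h) g)))) (\f.(\g.(\h.(f (g h))))))) ((\f.(\g.(\h.((f h) g)))) (\f.(\g.(\h.(f (g h))))))) (\a.a))
Step 3: (((p (\g.(\h.(((\f.(\g.(\h.(f (g h))))) h) g)))) ((\f.(\g.(\h.((f h) g)))) (\f.(\g.(\h.(f (g h))))))) (\a.a))
Step 4: (((p (\g.(\h.((\g.(\i.(h (g i)))) g)))) ((\f.(\g.(\h.((f h) g)))) (\f.(\g.(\h.(f (g h))))))) (\a.a))
Step 5: (((p (\g.(\h.(\i.(h (g i)))))) ((\f.(\g.(\h.((f h) g)))) (\f.(\g.(\h.(f (g h))))))) (\a.a))
Step 6: (((p (\g.(\h.(\i.(h (g i)))))) (\g.(\h.(((\f.(\g.(\h.(f (g h))))) h) g)))) (\a.a))
Step 7: (((p (\g.(\h.(\i.(h (g i)))))) (\g.(\h.((\g.(\i.(h (g i)))) g)))) (\a.a))
Step 8: (((p (\g.(\h.(\i.(h (g i)))))) (\g.(\h.(\i.(h (g i)))))) (\a.a))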